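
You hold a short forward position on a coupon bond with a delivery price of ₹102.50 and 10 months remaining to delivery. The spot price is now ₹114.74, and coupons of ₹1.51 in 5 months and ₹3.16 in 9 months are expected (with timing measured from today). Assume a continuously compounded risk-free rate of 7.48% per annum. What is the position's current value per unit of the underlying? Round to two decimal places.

PV(remaining coupons) I = 1.51·e^(−0.0748·5/12) + 3.16·e^(−0.0748·9/12) = 4.4513
Current forward F = (S − I)·e^(rT) = (114.74 − 4.4513)·e^(0.0748·10/12) = 110.2887 × 1.064317 = 117.3821
Value (long) = (F − K)·e^(−rT) = (117.3821 − 102.50) × 0.939570 = 13.9828
Short position value = −(long value) = -₹13.98

-₹13.98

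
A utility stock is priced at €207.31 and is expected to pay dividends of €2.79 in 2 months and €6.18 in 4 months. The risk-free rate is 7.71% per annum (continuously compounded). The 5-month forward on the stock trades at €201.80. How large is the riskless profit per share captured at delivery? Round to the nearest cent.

PV(dividends) I = 2.79·e^(−0.0771·2/12) + 6.18·e^(−0.0771·4/12) = 8.7776
Fair forward F* = (S − I)·e^(rT) = (207.31 − 8.7776)·e^0.032125 = 198.5324 × 1.032647 = 205.0139
Market €201.80 < fair 205.0139: forward underpriced → reverse cash-and-carry (short the stock, invest proceeds at r, pay the dividends, go long the forward).
Profit at T = |F_mkt − F*| = |201.80 − 205.0139| = €3.21 per share

€3.21 per share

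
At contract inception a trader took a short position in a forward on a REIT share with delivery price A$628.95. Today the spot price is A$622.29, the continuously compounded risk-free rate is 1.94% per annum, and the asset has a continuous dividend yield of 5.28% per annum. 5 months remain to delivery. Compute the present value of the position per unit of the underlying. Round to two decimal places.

A$15.14

Current fair forward for the remaining 5 months: F = S·e^((r − q)·T), (r − q) = 0.0194 − 0.0528 = -0.0334
F = 622.29 · e^(-0.0334 × 5/12) = 622.29 × 0.986180 = 613.6900
Value of long forward = (F − K)·e^(−rT) = (613.6900 − 628.95) · e^(−0.0194·5/12)
= -15.2600 × 0.991949 = -15.14
Short position value = −(long value) = A$15.14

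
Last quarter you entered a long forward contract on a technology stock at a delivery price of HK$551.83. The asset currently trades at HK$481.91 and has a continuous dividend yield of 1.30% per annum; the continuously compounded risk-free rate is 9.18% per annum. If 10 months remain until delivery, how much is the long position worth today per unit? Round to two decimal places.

Current fair forward for the remaining 10 months: F = S·e^((r − q)·T), (r − q) = 0.0918 − 0.0130 = 0.0788
F = 481.91 · e^(0.0788 × 10/12) = 481.91 × 1.067871 = 514.6177
Value of long forward = (F − K)·e^(−rT) = (514.6177 − 551.83) · e^(−0.0918·10/12)
= -37.2123 × 0.926353 = -34.47

-HK$34.47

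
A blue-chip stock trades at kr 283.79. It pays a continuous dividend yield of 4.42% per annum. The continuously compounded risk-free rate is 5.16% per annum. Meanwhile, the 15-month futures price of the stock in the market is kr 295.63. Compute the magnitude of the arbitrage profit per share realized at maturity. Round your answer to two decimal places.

Fair futures: F* = S·e^(carry·T), with carry = (r − q) = 0.0516 − 0.0442 = 0.0074
F* = 283.79 · e^(0.0074 × 15/12) = 283.79 · e^0.009250 = 283.79 × 1.009293 = kr 286.4273
Market kr 295.63 > fair kr 286.4273: forward overpriced → cash-and-carry (buy spot, short the forward).
At maturity, profit = |F_mkt − F*| = |295.63 − 286.4273| = kr 9.20 per share

kr 9.20 per share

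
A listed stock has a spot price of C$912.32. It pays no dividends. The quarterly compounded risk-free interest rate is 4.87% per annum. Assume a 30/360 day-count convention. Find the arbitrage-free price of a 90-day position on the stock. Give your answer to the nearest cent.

F = S · (1+r/4)^(4T)
= 912.32 × 1.012175
F = C$923.43

C$923.43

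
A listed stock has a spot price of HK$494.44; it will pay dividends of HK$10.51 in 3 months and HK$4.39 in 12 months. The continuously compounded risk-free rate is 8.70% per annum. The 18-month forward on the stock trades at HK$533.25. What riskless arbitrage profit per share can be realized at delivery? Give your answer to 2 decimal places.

PV(dividends) I = 10.51·e^(−0.0870·3/12) + 4.39·e^(−0.0870·12/12) = 14.3081
Fair forward F* = (S − I)·e^(rT) = (494.44 − 14.3081)·e^0.130500 = 480.1319 × 1.139398 = 547.0613
Market HK$533.25 < fair 547.0613: forward underpriced → reverse cash-and-carry (short the stock, invest proceeds at r, pay the dividends, go long the forward).
Profit at T = |F_mkt − F*| = |533.25 − 547.0613| = HK$13.81 per share

HK$13.81 per share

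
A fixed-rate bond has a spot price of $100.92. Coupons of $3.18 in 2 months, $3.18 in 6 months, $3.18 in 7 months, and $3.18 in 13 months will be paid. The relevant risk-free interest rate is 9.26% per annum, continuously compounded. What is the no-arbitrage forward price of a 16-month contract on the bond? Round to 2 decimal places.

PV(coupons) I = 3.18·e^(−0.0926·2/12) + 3.18·e^(−0.0926·6/12) + 3.18·e^(−0.0926·7/12) + 3.18·e^(−0.0926·13/12)
I = 3.1313 + 3.0361 + 3.0128 + 2.8765 = 12.0567
F = (S − I)·e^(rT) = (100.92 − 12.0567) · e^(0.0926·16/12)
= 88.8633 · e^0.123467 = 88.8633 × 1.131413 = $100.54

$100.54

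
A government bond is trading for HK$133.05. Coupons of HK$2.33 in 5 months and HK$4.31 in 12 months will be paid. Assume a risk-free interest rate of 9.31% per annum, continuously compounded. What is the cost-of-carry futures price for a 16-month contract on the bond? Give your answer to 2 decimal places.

HK$143.65

PV(coupons) I = 2.33·e^(−0.0931·5/12) + 4.31·e^(−0.0931·12/12)
I = 2.2413 + 3.9269 = 6.1682
F = (S − I)·e^(rT) = (133.05 − 6.1682) · e^(0.0931·16/12)
= 126.8818 · e^0.124133 = 126.8818 × 1.132166 = HK$143.65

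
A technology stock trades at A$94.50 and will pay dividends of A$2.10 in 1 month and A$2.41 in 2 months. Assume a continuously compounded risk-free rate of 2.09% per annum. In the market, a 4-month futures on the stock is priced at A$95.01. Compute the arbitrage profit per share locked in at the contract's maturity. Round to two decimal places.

A$4.38 per share

PV(dividends) I = 2.10·e^(−0.0209·1/12) + 2.41·e^(−0.0209·2/12) = 4.4980
Fair futures F* = (S − I)·e^(rT) = (94.50 − 4.4980)·e^0.006967 = 90.0020 × 1.006991 = 90.6312
Market A$95.01 > fair 90.6312: forward overpriced → cash-and-carry (borrow at r, buy the stock and collect the dividends, short the forward).
Profit at T = |F_mkt − F*| = |95.01 − 90.6312| = A$4.38 per share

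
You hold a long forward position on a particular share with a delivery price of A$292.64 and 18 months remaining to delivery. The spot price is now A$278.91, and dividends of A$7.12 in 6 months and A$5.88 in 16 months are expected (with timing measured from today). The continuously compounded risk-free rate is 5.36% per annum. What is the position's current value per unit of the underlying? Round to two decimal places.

PV(remaining dividends) I = 7.12·e^(−0.0536·6/12) + 5.88·e^(−0.0536·16/12) = 12.4062
Current forward F = (S − I)·e^(rT) = (278.91 − 12.4062)·e^(0.0536·18/12) = 266.5038 × 1.083720 = 288.8155
Value (long) = (F − K)·e^(−rT) = (288.8155 − 292.64) × 0.922747 = -3.5290
Value = -A$3.53

-A$3.53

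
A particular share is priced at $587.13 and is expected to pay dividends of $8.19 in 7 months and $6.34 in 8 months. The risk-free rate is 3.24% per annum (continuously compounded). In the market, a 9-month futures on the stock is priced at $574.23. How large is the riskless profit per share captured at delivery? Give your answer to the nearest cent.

PV(dividends) I = 8.19·e^(−0.0324·7/12) + 6.34·e^(−0.0324·8/12) = 14.2412
Fair futures F* = (S − I)·e^(rT) = (587.13 − 14.2412)·e^0.024300 = 572.8888 × 1.024598 = 586.9807
Market $574.23 < fair 586.9807: forward underpriced → reverse cash-and-carry (short the stock, invest proceeds at r, pay the dividends, go long the forward).
Profit at T = |F_mkt − F*| = |574.23 − 586.9807| = $12.75 per share

$12.75 per share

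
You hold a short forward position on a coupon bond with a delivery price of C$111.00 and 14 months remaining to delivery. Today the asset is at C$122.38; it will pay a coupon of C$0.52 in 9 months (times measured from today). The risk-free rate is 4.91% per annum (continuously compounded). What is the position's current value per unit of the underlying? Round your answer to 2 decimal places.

-C$17.06

PV(remaining coupons) I = 0.52·e^(−0.0491·9/12) = 0.5012
Current forward F = (S − I)·e^(rT) = (122.38 − 0.5012)·e^(0.0491·14/12) = 121.8788 × 1.058956 = 129.0643
Value (long) = (F − K)·e^(−rT) = (129.0643 − 111.00) × 0.944326 = 17.0586
Short position value = −(long value) = -C$17.06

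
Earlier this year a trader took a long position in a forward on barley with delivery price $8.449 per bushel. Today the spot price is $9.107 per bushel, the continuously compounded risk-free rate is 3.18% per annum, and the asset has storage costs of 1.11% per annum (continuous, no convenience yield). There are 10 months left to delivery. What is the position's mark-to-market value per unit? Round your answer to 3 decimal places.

$0.964 per bushel

Current fair forward for the remaining 10 months: F = S·e^((r + u)·T), (r + u) = 0.0318 + 0.0111 = 0.0429
F = 9.107 · e^(0.0429 × 10/12) = 9.107 × 1.036397 = 9.4385
Value of long forward = (F − K)·e^(−rT) = (9.4385 − 8.449) · e^(−0.0318·10/12)
= 0.9895 × 0.973848 = 0.964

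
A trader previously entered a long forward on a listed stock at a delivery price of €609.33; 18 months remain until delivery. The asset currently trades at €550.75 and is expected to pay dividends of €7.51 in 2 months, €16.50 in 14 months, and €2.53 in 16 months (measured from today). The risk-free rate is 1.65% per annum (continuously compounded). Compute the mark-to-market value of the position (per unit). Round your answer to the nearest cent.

-€69.83

PV(remaining dividends) I = 7.51·e^(−0.0165·2/12) + 16.50·e^(−0.0165·14/12) + 2.53·e^(−0.0165·16/12) = 26.1497
Current forward F = (S − I)·e^(rT) = (550.75 − 26.1497)·e^(0.0165·18/12) = 524.6003 × 1.025059 = 537.7463
Value (long) = (F − K)·e^(−rT) = (537.7463 − 609.33) × 0.975554 = -69.8338
Value = -€69.83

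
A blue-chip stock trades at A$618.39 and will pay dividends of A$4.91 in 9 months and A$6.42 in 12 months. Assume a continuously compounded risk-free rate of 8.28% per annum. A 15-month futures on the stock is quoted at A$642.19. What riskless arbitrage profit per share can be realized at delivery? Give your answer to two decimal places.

A$31.96 per share

PV(dividends) I = 4.91·e^(−0.0828·9/12) + 6.42·e^(−0.0828·12/12) = 10.5242
Fair futures F* = (S − I)·e^(rT) = (618.39 − 10.5242)·e^0.103500 = 607.8658 × 1.109046 = 674.1511
Market A$642.19 < fair 674.1511: forward underpriced → reverse cash-and-carry (short the stock, invest proceeds at r, pay the dividends, go long the forward).
Profit at T = |F_mkt − F*| = |642.19 − 674.1511| = A$31.96 per share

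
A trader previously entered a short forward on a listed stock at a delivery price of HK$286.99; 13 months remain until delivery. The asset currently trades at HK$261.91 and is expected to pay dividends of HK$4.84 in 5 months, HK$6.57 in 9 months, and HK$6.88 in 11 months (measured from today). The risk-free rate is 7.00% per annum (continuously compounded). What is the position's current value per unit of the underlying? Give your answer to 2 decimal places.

HK$21.51

PV(remaining dividends) I = 4.84·e^(−0.0700·5/12) + 6.57·e^(−0.0700·9/12) + 6.88·e^(−0.0700·11/12) = 17.3872
Current forward F = (S − I)·e^(rT) = (261.91 − 17.3872)·e^(0.0700·13/12) = 244.5228 × 1.078783 = 263.7870
Value (long) = (F − K)·e^(−rT) = (263.7870 − 286.99) × 0.926971 = -21.5085
Short position value = −(long value) = HK$21.51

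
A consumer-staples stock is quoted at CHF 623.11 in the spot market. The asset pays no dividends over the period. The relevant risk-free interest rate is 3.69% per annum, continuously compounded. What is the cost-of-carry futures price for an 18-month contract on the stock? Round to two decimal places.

CHF 658.57

F = S·e^(rT) = 623.11 · e^(0.0369 × 18/12)
= 623.11 · e^0.055350 = 623.11 × 1.056910
F = CHF 658.57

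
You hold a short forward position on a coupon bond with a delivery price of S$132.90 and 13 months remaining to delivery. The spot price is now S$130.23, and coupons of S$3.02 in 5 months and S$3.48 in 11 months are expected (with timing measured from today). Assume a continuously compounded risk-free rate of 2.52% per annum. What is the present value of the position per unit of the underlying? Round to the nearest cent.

PV(remaining coupons) I = 3.02·e^(−0.0252·5/12) + 3.48·e^(−0.0252·11/12) = 6.3890
Current forward F = (S − I)·e^(rT) = (130.23 − 6.3890)·e^(0.0252·13/12) = 123.8410 × 1.027676 = 127.2684
Value (long) = (F − K)·e^(−rT) = (127.2684 − 132.90) × 0.973069 = -5.4799
Short position value = −(long value) = S$5.48

S$5.48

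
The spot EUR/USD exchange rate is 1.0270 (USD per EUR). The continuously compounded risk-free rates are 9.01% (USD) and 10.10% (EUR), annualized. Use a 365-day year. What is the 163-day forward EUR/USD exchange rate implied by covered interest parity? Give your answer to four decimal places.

F = S·e^((r_USD − r_EUR)T) = 1.0270 · e^((0.0901 − 0.1010) × 163/365)
= 1.0270 · e^-0.004868 = 1.0270 × 0.995144
F = 1.0220 USD per EUR

1.0220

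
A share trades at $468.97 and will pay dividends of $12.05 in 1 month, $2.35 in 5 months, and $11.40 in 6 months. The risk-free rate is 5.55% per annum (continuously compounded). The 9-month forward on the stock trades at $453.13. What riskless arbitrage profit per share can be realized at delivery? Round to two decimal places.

$9.32 per share

PV(dividends) I = 12.05·e^(−0.0555·1/12) + 2.35·e^(−0.0555·5/12) + 11.40·e^(−0.0555·6/12) = 25.3787
Fair forward F* = (S − I)·e^(rT) = (468.97 − 25.3787)·e^0.041625 = 443.5913 × 1.042503 = 462.4453
Market $453.13 < fair 462.4453: forward underpriced → reverse cash-and-carry (short the stock, invest proceeds at r, pay the dividends, go long the forward).
Profit at T = |F_mkt − F*| = |453.13 − 462.4453| = $9.32 per share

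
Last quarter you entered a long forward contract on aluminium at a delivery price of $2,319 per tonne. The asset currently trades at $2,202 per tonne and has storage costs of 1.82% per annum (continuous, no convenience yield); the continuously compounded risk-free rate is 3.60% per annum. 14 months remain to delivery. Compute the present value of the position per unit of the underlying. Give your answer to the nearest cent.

$25.64 per tonne

Current fair forward for the remaining 14 months: F = S·e^((r + u)·T), (r + u) = 0.0360 + 0.0182 = 0.0542
F = 2202 · e^(0.0542 × 14/12) = 2202 × 1.06527537 = 2345.7364
Value of long forward = (F − K)·e^(−rT) = (2345.7364 − 2319) · e^(−0.0360·14/12)
= 26.7364 × 0.95886978 = 25.64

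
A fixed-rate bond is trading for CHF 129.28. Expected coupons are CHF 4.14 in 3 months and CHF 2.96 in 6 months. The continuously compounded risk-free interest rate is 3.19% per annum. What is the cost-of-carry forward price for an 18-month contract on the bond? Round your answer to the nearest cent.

PV(coupons) I = 4.14·e^(−0.0319·3/12) + 2.96·e^(−0.0319·6/12)
I = 4.1071 + 2.9132 = 7.0203
F = (S − I)·e^(rT) = (129.28 − 7.0203) · e^(0.0319·18/12)
= 122.2597 · e^0.047850 = 122.2597 × 1.049013 = CHF 128.25

CHF 128.25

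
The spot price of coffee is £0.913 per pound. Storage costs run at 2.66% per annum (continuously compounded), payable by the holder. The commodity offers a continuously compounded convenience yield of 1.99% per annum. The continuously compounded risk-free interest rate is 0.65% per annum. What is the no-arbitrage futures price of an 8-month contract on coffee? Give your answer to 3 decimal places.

£0.921 per pound

Net carry = r + u − y = 0.0065 + 0.0266 − 0.0199 = 0.0132
F = S·e^((r+u−y)T) = 0.913 · e^(0.0132 × 8/12) = 0.913 · e^0.008800
= 0.913 × 1.008839 = £0.921 per pound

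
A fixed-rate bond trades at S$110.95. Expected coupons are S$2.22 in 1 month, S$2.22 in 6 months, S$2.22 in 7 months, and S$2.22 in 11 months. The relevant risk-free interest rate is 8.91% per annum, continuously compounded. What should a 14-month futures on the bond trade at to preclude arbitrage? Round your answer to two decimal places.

PV(coupons) I = 2.22·e^(−0.0891·1/12) + 2.22·e^(−0.0891·6/12) + 2.22·e^(−0.0891·7/12) + 2.22·e^(−0.0891·11/12)
I = 2.2036 + 2.1233 + 2.1076 + 2.0459 = 8.4804
F = (S − I)·e^(rT) = (110.95 − 8.4804) · e^(0.0891·14/12)
= 102.4696 · e^0.103950 = 102.4696 × 1.109545 = S$113.69

S$113.69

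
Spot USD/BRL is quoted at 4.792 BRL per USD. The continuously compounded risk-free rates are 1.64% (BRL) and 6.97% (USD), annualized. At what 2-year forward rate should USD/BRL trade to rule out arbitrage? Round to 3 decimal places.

4.307

F = S·e^((r_BRL − r_USD)T) = 4.792 · e^((0.0164 − 0.0697) × 2)
= 4.792 · e^-0.106600 = 4.792 × 0.898885
F = 4.307 BRL per USD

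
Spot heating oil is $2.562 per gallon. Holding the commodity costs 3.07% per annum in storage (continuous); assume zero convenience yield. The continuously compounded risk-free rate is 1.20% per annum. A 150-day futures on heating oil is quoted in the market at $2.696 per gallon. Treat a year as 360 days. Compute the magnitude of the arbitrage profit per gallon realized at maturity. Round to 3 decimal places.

$0.088 per gallon

Fair futures: F* = S·e^(carry·T), with carry = (r + u) = 0.0120 + 0.0307 = 0.0427
F* = 2.562 · e^(0.0427 × 150/360) = 2.562 · e^0.017792 = 2.562 × 1.017951 = $2.6080
Market $2.696 > fair $2.6080: forward overpriced → cash-and-carry (buy spot, short the forward).
At maturity, profit = |F_mkt − F*| = |2.696 − 2.6080| = $0.088 per gallon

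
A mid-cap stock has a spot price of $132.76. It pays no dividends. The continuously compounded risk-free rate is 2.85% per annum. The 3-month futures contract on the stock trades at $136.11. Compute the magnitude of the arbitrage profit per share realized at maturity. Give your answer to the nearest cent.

$2.40 per share

Fair futures: F* = S·e^(carry·T), with carry = r = 0.0285
F* = 132.76 · e^(0.0285 × 3/12) = 132.76 · e^0.007125 = 132.76 × 1.007150 = $133.7092
Market $136.11 > fair $133.7092: forward overpriced → cash-and-carry (buy spot, short the forward).
At maturity, profit = |F_mkt − F*| = |136.11 − 133.7092| = $2.40 per share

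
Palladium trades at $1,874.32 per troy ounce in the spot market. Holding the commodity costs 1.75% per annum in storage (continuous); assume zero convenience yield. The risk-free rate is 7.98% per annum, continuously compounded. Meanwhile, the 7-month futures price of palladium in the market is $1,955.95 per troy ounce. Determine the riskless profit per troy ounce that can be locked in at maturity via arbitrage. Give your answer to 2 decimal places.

Fair futures: F* = S·e^(carry·T), with carry = (r + u) = 0.0798 + 0.0175 = 0.0973
F* = 1874.32 · e^(0.0973 × 7/12) = 1874.32 · e^0.05675833 = 1874.32 × 1.05840000 = $1983.7803
Market $1955.95 < fair $1983.7803: forward underpriced → reverse cash-and-carry (short spot, go long the forward).
At maturity, profit = |F_mkt − F*| = |1955.95 − 1983.7803| = $27.83 per troy ounce

$27.83 per troy ounce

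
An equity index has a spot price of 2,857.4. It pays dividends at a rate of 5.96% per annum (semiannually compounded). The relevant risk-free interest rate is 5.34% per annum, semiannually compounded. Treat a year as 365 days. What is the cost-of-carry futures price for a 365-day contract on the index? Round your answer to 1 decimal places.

F = S · (1+r/2)^(2T) / (1+q/2)^(2T)
= 2857.4 × 1.054113 / 1.060488 = 2857.4 × 0.993989
F = 2,840.2

2,840.2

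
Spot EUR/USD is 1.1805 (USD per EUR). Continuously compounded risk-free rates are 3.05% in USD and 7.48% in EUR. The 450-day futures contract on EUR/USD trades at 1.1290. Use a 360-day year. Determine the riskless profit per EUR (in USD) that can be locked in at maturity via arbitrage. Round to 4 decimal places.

0.0121 per EUR (in USD)

Fair futures: F* = S·e^(carry·T), with carry = (r_USD − r_EUR) = 0.0305 − 0.0748 = -0.0443
F* = 1.1805 · e^(-0.0443 × 450/360) = 1.1805 · e^-0.055375 = 1.1805 × 0.946130 = 1.1169
Market 1.1290 > fair 1.1169: forward overpriced → cash-and-carry (buy spot, short the forward).
At maturity, profit = |F_mkt − F*| = |1.1290 − 1.1169| = 0.0121 per EUR (in USD)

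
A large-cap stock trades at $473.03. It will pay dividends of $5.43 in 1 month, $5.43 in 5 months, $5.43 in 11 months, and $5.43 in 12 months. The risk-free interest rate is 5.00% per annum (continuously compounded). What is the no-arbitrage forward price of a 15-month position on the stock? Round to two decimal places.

PV(dividends) I = 5.43·e^(−0.0500·1/12) + 5.43·e^(−0.0500·5/12) + 5.43·e^(−0.0500·11/12) + 5.43·e^(−0.0500·12/12)
I = 5.4074 + 5.3180 + 5.1867 + 5.1652 = 21.0773
F = (S − I)·e^(rT) = (473.03 − 21.0773) · e^(0.0500·15/12)
= 451.9527 · e^0.062500 = 451.9527 × 1.064494 = $481.10

$481.10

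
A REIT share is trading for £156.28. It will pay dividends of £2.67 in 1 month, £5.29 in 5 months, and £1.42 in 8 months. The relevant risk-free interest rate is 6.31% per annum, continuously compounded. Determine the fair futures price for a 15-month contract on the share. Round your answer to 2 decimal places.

£159.18

PV(dividends) I = 2.67·e^(−0.0631·1/12) + 5.29·e^(−0.0631·5/12) + 1.42·e^(−0.0631·8/12)
I = 2.6560 + 5.1527 + 1.3615 = 9.1702
F = (S − I)·e^(rT) = (156.28 − 9.1702) · e^(0.0631·15/12)
= 147.1098 · e^0.078875 = 147.1098 × 1.082069 = £159.18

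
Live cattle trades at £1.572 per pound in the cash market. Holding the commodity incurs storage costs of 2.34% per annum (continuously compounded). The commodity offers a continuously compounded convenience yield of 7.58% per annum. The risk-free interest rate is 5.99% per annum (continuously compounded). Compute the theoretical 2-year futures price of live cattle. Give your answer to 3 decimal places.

£1.596 per pound

Net carry = r + u − y = 0.0599 + 0.0234 − 0.0758 = 0.0075
F = S·e^((r+u−y)T) = 1.572 · e^(0.0075 × 2) = 1.572 · e^0.015000
= 1.572 × 1.015113 = £1.596 per pound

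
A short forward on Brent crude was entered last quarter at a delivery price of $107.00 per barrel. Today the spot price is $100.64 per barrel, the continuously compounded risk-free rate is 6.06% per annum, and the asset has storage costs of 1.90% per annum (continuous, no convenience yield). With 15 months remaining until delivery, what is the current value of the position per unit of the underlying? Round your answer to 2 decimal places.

-$3.86 per barrel

Current fair forward for the remaining 15 months: F = S·e^((r + u)·T), (r + u) = 0.0606 + 0.0190 = 0.0796
F = 100.64 · e^(0.0796 × 15/12) = 100.64 × 1.104618 = 111.1688
Value of long forward = (F − K)·e^(−rT) = (111.1688 − 107.00) · e^(−0.0606·15/12)
= 4.1688 × 0.927048 = 3.86
Short position value = −(long value) = -$3.86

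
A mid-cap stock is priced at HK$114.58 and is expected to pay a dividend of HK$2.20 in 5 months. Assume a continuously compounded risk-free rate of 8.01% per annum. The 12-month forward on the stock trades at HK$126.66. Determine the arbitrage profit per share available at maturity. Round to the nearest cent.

HK$4.83 per share

PV(dividends) I = 2.20·e^(−0.0801·5/12) = 2.1278
Fair forward F* = (S − I)·e^(rT) = (114.58 − 2.1278)·e^0.080100 = 112.4522 × 1.083395 = 121.8302
Market HK$126.66 > fair 121.8302: forward overpriced → cash-and-carry (borrow at r, buy the stock and collect the dividends, short the forward).
Profit at T = |F_mkt − F*| = |126.66 − 121.8302| = HK$4.83 per share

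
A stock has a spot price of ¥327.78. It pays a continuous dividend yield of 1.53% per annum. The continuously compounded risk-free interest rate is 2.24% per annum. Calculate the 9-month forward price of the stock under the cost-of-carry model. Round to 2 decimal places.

¥329.53

F = S·e^((r − q)T) = 327.78 · e^((0.0224 − 0.0153) × 9/12)
= 327.78 · e^0.005325 = 327.78 × 1.005339
F = ¥329.53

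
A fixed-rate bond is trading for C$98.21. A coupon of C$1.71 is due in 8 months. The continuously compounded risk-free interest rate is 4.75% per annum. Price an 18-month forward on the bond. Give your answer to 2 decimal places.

PV(coupons) I = 1.71·e^(−0.0475·8/12)
I = 1.6567
F = (S − I)·e^(rT) = (98.21 − 1.6567) · e^(0.0475·18/12)
= 96.5533 · e^0.071250 = 96.5533 × 1.073850 = C$103.68

C$103.68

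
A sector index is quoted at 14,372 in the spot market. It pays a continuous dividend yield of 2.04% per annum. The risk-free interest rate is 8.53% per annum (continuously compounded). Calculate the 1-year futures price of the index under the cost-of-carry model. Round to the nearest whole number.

F = S·e^((r − q)T) = 14372 · e^((0.0853 − 0.0204) × 1)
= 14372 · e^0.064900 = 14372 × 1.067052
F = 15,336

15,336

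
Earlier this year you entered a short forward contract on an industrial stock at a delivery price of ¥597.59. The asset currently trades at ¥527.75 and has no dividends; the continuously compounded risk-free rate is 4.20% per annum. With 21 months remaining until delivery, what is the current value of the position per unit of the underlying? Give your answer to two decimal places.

Current fair forward for the remaining 21 months: F = S·e^(r·T), r = 0.0420
F = 527.75 · e^(0.0420 × 21/12) = 527.75 × 1.076269 = 568.0010
Value of long forward = (F − K)·e^(−rT) = (568.0010 − 597.59) · e^(−0.0420·21/12)
= -29.5890 × 0.929136 = -27.49
Short position value = −(long value) = ¥27.49

¥27.49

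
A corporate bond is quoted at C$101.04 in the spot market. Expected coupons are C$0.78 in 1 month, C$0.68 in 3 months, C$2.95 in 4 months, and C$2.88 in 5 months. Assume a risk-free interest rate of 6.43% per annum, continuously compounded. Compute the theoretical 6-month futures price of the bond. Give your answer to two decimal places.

PV(coupons) I = 0.78·e^(−0.0643·1/12) + 0.68·e^(−0.0643·3/12) + 2.95·e^(−0.0643·4/12) + 2.88·e^(−0.0643·5/12)
I = 0.7758 + 0.6692 + 2.8874 + 2.8039 = 7.1363
F = (S − I)·e^(rT) = (101.04 − 7.1363) · e^(0.0643·6/12)
= 93.9037 · e^0.032150 = 93.9037 × 1.032672 = C$96.97

C$96.97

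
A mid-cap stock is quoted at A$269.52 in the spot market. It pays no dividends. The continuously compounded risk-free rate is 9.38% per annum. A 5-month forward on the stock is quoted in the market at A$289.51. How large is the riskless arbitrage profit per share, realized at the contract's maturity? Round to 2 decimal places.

A$9.25 per share

Fair forward: F* = S·e^(carry·T), with carry = r = 0.0938
F* = 269.52 · e^(0.0938 × 5/12) = 269.52 · e^0.039083 = 269.52 × 1.039857 = A$280.2623
Market A$289.51 > fair A$280.2623: forward overpriced → cash-and-carry (buy spot, short the forward).
At maturity, profit = |F_mkt − F*| = |289.51 − 280.2623| = A$9.25 per share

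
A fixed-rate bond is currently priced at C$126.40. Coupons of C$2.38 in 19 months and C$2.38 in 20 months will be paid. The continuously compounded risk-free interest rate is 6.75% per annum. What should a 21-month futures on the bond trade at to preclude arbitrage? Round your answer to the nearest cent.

PV(coupons) I = 2.38·e^(−0.0675·19/12) + 2.38·e^(−0.0675·20/12)
I = 2.1388 + 2.1268 = 4.2656
F = (S − I)·e^(rT) = (126.40 − 4.2656) · e^(0.0675·21/12)
= 122.1344 · e^0.118125 = 122.1344 × 1.125385 = C$137.45

C$137.45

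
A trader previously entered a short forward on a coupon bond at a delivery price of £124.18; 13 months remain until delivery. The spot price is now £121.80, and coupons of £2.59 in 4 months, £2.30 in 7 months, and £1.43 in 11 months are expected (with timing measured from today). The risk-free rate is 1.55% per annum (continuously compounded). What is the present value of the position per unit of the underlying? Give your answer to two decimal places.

PV(remaining coupons) I = 2.59·e^(−0.0155·4/12) + 2.30·e^(−0.0155·7/12) + 1.43·e^(−0.0155·11/12) = 6.2658
Current forward F = (S − I)·e^(rT) = (121.80 − 6.2658)·e^(0.0155·13/12) = 115.5342 × 1.016933 = 117.4905
Value (long) = (F − K)·e^(−rT) = (117.4905 − 124.18) × 0.983349 = -6.5781
Short position value = −(long value) = £6.58

£6.58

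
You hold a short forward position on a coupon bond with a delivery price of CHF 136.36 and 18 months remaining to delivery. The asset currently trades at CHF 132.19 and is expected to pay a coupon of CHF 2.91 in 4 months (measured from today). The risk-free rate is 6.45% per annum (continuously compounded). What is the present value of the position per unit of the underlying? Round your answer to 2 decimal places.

PV(remaining coupons) I = 2.91·e^(−0.0645·4/12) = 2.8481
Current forward F = (S − I)·e^(rT) = (132.19 − 2.8481)·e^(0.0645·18/12) = 129.3419 × 1.101585 = 142.4811
Value (long) = (F − K)·e^(−rT) = (142.4811 − 136.36) × 0.907783 = 5.5566
Short position value = −(long value) = -CHF 5.56

-CHF 5.56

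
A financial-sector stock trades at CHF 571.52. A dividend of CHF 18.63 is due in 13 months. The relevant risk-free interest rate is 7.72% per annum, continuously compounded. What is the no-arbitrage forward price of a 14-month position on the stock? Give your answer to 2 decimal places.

PV(dividends) I = 18.63·e^(−0.0772·13/12)
I = 17.1353
F = (S − I)·e^(rT) = (571.52 − 17.1353) · e^(0.0772·14/12)
= 554.3847 · e^0.090067 = 554.3847 × 1.094248 = CHF 606.63

CHF 606.63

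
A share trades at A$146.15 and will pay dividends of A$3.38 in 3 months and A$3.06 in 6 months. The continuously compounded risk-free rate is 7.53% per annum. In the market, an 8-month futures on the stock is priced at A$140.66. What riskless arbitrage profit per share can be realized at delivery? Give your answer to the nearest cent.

PV(dividends) I = 3.38·e^(−0.0753·3/12) + 3.06·e^(−0.0753·6/12) = 6.2639
Fair futures F* = (S − I)·e^(rT) = (146.15 − 6.2639)·e^0.050200 = 139.8861 × 1.051481 = 147.0876
Market A$140.66 < fair 147.0876: forward underpriced → reverse cash-and-carry (short the stock, invest proceeds at r, pay the dividends, go long the forward).
Profit at T = |F_mkt − F*| = |140.66 − 147.0876| = A$6.43 per share

A$6.43 per share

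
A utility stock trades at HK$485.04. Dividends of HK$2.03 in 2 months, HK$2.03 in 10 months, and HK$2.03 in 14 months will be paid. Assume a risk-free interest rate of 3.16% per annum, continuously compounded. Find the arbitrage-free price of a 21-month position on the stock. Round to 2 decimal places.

HK$506.33

PV(dividends) I = 2.03·e^(−0.0316·2/12) + 2.03·e^(−0.0316·10/12) + 2.03·e^(−0.0316·14/12)
I = 2.0193 + 1.9772 + 1.9565 = 5.9530
F = (S − I)·e^(rT) = (485.04 − 5.9530) · e^(0.0316·21/12)
= 479.0870 · e^0.055300 = 479.0870 × 1.056858 = HK$506.33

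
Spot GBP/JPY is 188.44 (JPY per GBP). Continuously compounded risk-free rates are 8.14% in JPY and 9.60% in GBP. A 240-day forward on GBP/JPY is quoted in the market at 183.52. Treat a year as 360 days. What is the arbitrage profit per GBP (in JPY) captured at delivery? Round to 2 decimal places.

Fair forward: F* = S·e^(carry·T), with carry = (r_JPY − r_GBP) = 0.0814 − 0.0960 = -0.0146
F* = 188.44 · e^(-0.0146 × 240/360) = 188.44 · e^-0.009733 = 188.44 × 0.990314 = 186.6148
Market 183.52 < fair 186.6148: forward underpriced → reverse cash-and-carry (short spot, go long the forward).
At maturity, profit = |F_mkt − F*| = |183.52 − 186.6148| = 3.09 per GBP (in JPY)

3.09 per GBP (in JPY)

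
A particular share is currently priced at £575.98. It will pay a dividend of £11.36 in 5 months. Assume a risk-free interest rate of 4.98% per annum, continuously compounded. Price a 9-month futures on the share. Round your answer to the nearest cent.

PV(dividends) I = 11.36·e^(−0.0498·5/12)
I = 11.1267
F = (S − I)·e^(rT) = (575.98 − 11.1267) · e^(0.0498·9/12)
= 564.8533 · e^0.037350 = 564.8533 × 1.038056 = £586.35

£586.35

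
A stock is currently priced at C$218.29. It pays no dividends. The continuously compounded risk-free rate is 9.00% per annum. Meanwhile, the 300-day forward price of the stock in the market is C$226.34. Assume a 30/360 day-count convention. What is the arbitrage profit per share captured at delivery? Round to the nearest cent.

C$8.95 per share

Fair forward: F* = S·e^(carry·T), with carry = r = 0.0900
F* = 218.29 · e^(0.0900 × 300/360) = 218.29 · e^0.075000 = 218.29 × 1.077884 = C$235.2913
Market C$226.34 < fair C$235.2913: forward underpriced → reverse cash-and-carry (short spot, go long the forward).
At maturity, profit = |F_mkt − F*| = |226.34 − 235.2913| = C$8.95 per share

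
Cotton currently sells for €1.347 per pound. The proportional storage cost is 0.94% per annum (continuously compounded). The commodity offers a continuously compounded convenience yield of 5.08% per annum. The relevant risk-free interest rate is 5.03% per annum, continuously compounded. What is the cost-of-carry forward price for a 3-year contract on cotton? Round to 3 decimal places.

€1.383 per pound

Net carry = r + u − y = 0.0503 + 0.0094 − 0.0508 = 0.0089
F = S·e^((r+u−y)T) = 1.347 · e^(0.0089 × 3) = 1.347 · e^0.026700
= 1.347 × 1.027060 = €1.383 per pound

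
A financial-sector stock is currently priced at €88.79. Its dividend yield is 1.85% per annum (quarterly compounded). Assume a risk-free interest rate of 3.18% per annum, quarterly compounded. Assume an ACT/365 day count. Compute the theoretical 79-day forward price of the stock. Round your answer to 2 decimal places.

F = S · (1+r/4)^(4T) / (1+q/4)^(4T)
= 88.79 × 1.006879 / 1.004003 = 88.79 × 1.002865
F = €89.04

€89.04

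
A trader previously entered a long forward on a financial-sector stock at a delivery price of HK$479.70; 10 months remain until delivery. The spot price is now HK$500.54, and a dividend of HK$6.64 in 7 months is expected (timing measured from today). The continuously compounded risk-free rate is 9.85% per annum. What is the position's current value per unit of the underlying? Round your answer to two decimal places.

PV(remaining dividends) I = 6.64·e^(−0.0985·7/12) = 6.2692
Current forward F = (S − I)·e^(rT) = (500.54 − 6.2692)·e^(0.0985·10/12) = 494.2708 × 1.085546 = 536.5537
Value (long) = (F − K)·e^(−rT) = (536.5537 − 479.70) × 0.921195 = 52.3733
Value = HK$52.37

HK$52.37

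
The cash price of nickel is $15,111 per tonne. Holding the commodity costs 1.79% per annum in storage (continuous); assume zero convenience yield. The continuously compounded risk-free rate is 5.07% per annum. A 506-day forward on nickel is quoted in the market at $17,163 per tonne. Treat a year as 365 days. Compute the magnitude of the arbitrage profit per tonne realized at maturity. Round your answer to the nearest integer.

$544 per tonne

Fair forward: F* = S·e^(carry·T), with carry = (r + u) = 0.0507 + 0.0179 = 0.0686
F* = 15111 · e^(0.0686 × 506/365) = 15111 · e^0.095100 = 15111 × 1.099769 = $16618.6094
Market $17163 > fair $16618.6094: forward overpriced → cash-and-carry (buy spot, short the forward).
At maturity, profit = |F_mkt − F*| = |17163 − 16618.6094| = $544 per tonne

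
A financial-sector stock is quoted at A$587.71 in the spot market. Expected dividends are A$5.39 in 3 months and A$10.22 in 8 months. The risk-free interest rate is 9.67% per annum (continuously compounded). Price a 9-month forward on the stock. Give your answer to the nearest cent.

A$615.96

PV(dividends) I = 5.39·e^(−0.0967·3/12) + 10.22·e^(−0.0967·8/12)
I = 5.2613 + 9.5819 = 14.8432
F = (S − I)·e^(rT) = (587.71 − 14.8432) · e^(0.0967·9/12)
= 572.8668 · e^0.072525 = 572.8668 × 1.075220 = A$615.96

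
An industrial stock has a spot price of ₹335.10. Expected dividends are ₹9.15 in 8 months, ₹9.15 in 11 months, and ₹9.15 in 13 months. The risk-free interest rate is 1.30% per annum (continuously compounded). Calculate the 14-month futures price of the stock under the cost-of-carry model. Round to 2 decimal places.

₹312.67

PV(dividends) I = 9.15·e^(−0.0130·8/12) + 9.15·e^(−0.0130·11/12) + 9.15·e^(−0.0130·13/12)
I = 9.0710 + 9.0416 + 9.0220 = 27.1346
F = (S − I)·e^(rT) = (335.10 − 27.1346) · e^(0.0130·14/12)
= 307.9654 · e^0.015167 = 307.9654 × 1.015283 = ₹312.67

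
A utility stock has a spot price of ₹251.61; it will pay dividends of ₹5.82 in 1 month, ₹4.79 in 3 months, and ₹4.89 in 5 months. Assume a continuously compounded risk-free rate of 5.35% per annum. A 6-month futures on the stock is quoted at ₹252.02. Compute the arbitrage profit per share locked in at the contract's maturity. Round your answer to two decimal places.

PV(dividends) I = 5.82·e^(−0.0535·1/12) + 4.79·e^(−0.0535·3/12) + 4.89·e^(−0.0535·5/12) = 15.3027
Fair futures F* = (S − I)·e^(rT) = (251.61 − 15.3027)·e^0.026750 = 236.3073 × 1.027111 = 242.7138
Market ₹252.02 > fair 242.7138: forward overpriced → cash-and-carry (borrow at r, buy the stock and collect the dividends, short the forward).
Profit at T = |F_mkt − F*| = |252.02 − 242.7138| = ₹9.31 per share

₹9.31 per share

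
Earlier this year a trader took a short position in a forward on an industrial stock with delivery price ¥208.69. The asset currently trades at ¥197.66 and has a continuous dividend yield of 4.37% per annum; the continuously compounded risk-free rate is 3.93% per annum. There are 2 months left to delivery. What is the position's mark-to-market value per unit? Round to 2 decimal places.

¥11.10

Current fair forward for the remaining 2 months: F = S·e^((r − q)·T), (r − q) = 0.0393 − 0.0437 = -0.0044
F = 197.66 · e^(-0.0044 × 2/12) = 197.66 × 0.999267 = 197.5151
Value of long forward = (F − K)·e^(−rT) = (197.5151 − 208.69) · e^(−0.0393·2/12)
= -11.1749 × 0.993471 = -11.10
Short position value = −(long value) = ¥11.10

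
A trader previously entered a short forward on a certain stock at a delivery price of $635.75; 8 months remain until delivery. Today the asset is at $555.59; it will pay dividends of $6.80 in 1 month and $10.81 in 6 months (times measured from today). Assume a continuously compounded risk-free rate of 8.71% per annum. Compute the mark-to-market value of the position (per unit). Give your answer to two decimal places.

PV(remaining dividends) I = 6.80·e^(−0.0871·1/12) + 10.81·e^(−0.0871·6/12) = 17.1002
Current forward F = (S − I)·e^(rT) = (555.59 − 17.1002)·e^(0.0871·8/12) = 538.4898 × 1.059786 = 570.6840
Value (long) = (F − K)·e^(−rT) = (570.6840 − 635.75) × 0.943587 = -61.3954
Short position value = −(long value) = $61.40

$61.40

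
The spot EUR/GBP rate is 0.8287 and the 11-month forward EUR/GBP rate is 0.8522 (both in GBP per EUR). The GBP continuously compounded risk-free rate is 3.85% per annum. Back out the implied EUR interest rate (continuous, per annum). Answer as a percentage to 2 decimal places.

0.80%

F = S·e^((r_GBP − r_EUR)T) ⇒ r_EUR = r_GBP − ln(F/S)/T
ln(0.8522/0.8287) = 0.027963; /(11/12) = 0.030505
r_EUR = 0.0385 − 0.030505 = 0.007995
r_EUR = 0.80%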